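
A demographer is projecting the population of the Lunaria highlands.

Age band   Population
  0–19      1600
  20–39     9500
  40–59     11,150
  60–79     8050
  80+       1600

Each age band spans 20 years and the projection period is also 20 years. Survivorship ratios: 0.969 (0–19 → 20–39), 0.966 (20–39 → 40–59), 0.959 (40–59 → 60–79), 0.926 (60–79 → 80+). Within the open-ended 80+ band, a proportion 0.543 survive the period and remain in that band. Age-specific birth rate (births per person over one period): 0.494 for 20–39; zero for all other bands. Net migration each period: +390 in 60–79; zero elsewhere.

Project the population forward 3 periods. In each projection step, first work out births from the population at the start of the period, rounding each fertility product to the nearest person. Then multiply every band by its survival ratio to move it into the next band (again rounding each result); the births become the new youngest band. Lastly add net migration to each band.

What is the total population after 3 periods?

25746

— Period 1 —
Births: 9500 × 0.494 = 4693
20–39: 1600 × 0.969 = 1550
40–59: 9500 × 0.966 = 9177
60–79: 11150 × 0.959 = 10693
80+: 8050 × 0.926 + 1600 × 0.543 = 7454 + 869 = 8323
Net migration: 60–79 + 390 → 11083
→ [4693, 1550, 9177, 11083, 8323]
— Period 2 —
Births: 1550 × 0.494 = 766
20–39: 4693 × 0.969 = 4548
40–59: 1550 × 0.966 = 1497
60–79: 9177 × 0.959 = 8801
80+: 11083 × 0.926 + 8323 × 0.543 = 10263 + 4519 = 14782
Net migration: 60–79 + 390 → 9191
→ [766, 4548, 1497, 9191, 14782]
— Period 3 —
Births: 4548 × 0.494 = 2247
20–39: 766 × 0.969 = 742
40–59: 4548 × 0.966 = 4393
60–79: 1497 × 0.959 = 1436
80+: 9191 × 0.926 + 14782 × 0.543 = 8511 + 8027 = 16538
Net migration: 60–79 + 390 → 1826
→ [2247, 742, 4393, 1826, 16538]
Total after period 3: 2247 + 742 + 4393 + 1826 + 16538 = 25746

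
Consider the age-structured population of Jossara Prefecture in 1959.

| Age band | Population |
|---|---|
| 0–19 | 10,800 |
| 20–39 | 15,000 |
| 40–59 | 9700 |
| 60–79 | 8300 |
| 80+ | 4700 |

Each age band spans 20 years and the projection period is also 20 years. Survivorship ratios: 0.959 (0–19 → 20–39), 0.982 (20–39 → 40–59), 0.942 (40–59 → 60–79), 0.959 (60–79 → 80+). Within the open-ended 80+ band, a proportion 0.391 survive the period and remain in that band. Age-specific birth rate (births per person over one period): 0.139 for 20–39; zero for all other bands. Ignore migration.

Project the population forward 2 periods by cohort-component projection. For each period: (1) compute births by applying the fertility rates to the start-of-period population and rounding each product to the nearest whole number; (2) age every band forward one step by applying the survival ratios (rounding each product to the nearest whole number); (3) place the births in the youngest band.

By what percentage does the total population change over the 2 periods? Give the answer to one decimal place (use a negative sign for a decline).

-17.4

— Period 1 —
Births: 15000 × 0.139 = 2085
20–39: 10800 × 0.959 = 10357
40–59: 15000 × 0.982 = 14730
60–79: 9700 × 0.942 = 9137
80+: 8300 × 0.959 + 4700 × 0.391 = 7960 + 1838 = 9798
→ [2085, 10357, 14730, 9137, 9798]
— Period 2 —
Births: 10357 × 0.139 = 1440
20–39: 2085 × 0.959 = 2000
40–59: 10357 × 0.982 = 10171
60–79: 14730 × 0.942 = 13876
80+: 9137 × 0.959 + 9798 × 0.391 = 8762 + 3831 = 12593
→ [1440, 2000, 10171, 13876, 12593]
Total: 48500 → 40080; change = -8420; percentage change = -17.4%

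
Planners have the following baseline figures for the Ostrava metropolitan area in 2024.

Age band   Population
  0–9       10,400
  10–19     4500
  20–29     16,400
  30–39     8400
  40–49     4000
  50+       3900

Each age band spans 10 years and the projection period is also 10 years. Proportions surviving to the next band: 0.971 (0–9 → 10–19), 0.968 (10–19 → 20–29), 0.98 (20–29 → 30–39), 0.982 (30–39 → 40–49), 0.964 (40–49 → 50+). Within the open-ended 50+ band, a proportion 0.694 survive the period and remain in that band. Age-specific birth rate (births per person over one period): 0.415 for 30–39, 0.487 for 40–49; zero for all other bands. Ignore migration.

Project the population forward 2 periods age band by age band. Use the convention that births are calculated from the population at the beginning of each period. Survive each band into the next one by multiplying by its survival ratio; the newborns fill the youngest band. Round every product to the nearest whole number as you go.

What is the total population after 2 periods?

Call the groups 1 to 6, youngest first.
After projecting period 1:
Births: 8400 × 0.415 = 3486  |  4000 × 0.487 = 1948 ⇒ total 5434
Group 2: 10400 × 0.971 = 10098
Group 3: 4500 × 0.968 = 4356
Group 4: 16400 × 0.98 = 16072
Group 5: 8400 × 0.982 = 8249
Group 6: 4000 × 0.964 + 3900 × 0.694 = 3856 + 2707 = 6563
Population now: 0–9=5434, 10–19=10098, 20–29=4356, 30–39=16072, 40–49=8249, 50+=6563
After projecting period 2:
Births: 16072 × 0.415 = 6670  |  8249 × 0.487 = 4017 ⇒ total 10687
Group 2: 5434 × 0.971 = 5276
Group 3: 10098 × 0.968 = 9775
Group 4: 4356 × 0.98 = 4269
Group 5: 16072 × 0.982 = 15783
Group 6: 8249 × 0.964 + 6563 × 0.694 = 7952 + 4555 = 12507
Population now: 0–9=10687, 10–19=5276, 20–29=9775, 30–39=4269, 40–49=15783, 50+=12507
Total after period 2: 10687 + 5276 + 9775 + 4269 + 15783 + 12507 = 58297

58297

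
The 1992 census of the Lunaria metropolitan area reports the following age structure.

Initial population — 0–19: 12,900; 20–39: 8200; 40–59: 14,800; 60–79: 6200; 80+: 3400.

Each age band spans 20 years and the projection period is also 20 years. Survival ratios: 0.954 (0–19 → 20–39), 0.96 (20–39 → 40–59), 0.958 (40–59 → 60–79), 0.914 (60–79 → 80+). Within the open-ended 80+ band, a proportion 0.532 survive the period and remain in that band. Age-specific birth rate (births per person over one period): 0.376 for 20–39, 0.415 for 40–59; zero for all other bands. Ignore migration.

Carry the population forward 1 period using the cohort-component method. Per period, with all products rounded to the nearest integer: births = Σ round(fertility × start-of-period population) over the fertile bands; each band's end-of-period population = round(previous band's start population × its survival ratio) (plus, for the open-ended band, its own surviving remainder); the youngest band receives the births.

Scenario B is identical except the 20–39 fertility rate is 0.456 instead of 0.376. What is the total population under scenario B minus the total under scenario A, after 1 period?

Let group 1 be 0–19 through group 5 = 80+.
After projecting period 1:
Births: 8200 × 0.376 = 3083, 14800 × 0.415 = 6142 — total 9225
Group 2: 12900 × 0.954 = 12307
Group 3: 8200 × 0.96 = 7872
Group 4: 14800 × 0.958 = 14178
Group 5: 6200 × 0.914 + 3400 × 0.532 = 5667 + 1809 = 7476
Giving 9225 / 12307 / 7872 / 14178 / 7476.
Scenario A total after 1 period: 51058
Scenario B projection —
After projecting period 1:
Births: 8200 × 0.456 = 3739, 14800 × 0.415 = 6142 — total 9881
Group 2: 12900 × 0.954 = 12307
Group 3: 8200 × 0.96 = 7872
Group 4: 14800 × 0.958 = 14178
Group 5: 6200 × 0.914 + 3400 × 0.532 = 5667 + 1809 = 7476
Giving 9881 / 12307 / 7872 / 14178 / 7476.
Scenario B total after 1 period: 51714
Difference B − A = 51714 − 51058 = 656

656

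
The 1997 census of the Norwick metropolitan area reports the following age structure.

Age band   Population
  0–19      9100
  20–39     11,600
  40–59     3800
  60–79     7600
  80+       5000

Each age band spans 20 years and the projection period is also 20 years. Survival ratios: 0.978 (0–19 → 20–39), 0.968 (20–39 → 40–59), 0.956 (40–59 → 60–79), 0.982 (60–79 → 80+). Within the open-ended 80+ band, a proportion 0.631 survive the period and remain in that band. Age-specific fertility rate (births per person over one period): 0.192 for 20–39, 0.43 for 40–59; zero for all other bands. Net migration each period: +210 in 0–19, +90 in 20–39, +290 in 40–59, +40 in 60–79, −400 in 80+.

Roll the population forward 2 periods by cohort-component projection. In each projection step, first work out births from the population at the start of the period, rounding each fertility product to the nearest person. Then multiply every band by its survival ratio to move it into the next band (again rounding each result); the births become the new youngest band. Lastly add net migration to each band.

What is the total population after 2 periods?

40659

Numbering the bands 1..5 from youngest to oldest:
Period 1:
Births: 11600 × 0.192 = 2227 ; 3800 × 0.43 = 1634 — total 3861
Band 2: 9100 × 0.978 = 8900
Band 3: 11600 × 0.968 = 11229
Band 4: 3800 × 0.956 = 3633
Band 5: 7600 × 0.982 + 5000 × 0.631 = 7463 + 3155 = 10618
Net migration: Band 1 + 210 → 4071; Band 2 + 90 → 8990; Band 3 + 290 → 11519; Band 4 + 40 → 3673; Band 5 − 400 → 10218
Giving 4071 / 8990 / 11519 / 3673 / 10218.
Period 2:
Births: 8990 × 0.192 = 1726 ; 11519 × 0.43 = 4953 — total 6679
Band 2: 4071 × 0.978 = 3981
Band 3: 8990 × 0.968 = 8702
Band 4: 11519 × 0.956 = 11012
Band 5: 3673 × 0.982 + 10218 × 0.631 = 3607 + 6448 = 10055
Net migration: Band 1 + 210 → 6889; Band 2 + 90 → 4071; Band 3 + 290 → 8992; Band 4 + 40 → 11052; Band 5 − 400 → 9655
Giving 6889 / 4071 / 8992 / 11052 / 9655.
Total after period 2: 6889 + 4071 + 8992 + 11052 + 9655 = 40659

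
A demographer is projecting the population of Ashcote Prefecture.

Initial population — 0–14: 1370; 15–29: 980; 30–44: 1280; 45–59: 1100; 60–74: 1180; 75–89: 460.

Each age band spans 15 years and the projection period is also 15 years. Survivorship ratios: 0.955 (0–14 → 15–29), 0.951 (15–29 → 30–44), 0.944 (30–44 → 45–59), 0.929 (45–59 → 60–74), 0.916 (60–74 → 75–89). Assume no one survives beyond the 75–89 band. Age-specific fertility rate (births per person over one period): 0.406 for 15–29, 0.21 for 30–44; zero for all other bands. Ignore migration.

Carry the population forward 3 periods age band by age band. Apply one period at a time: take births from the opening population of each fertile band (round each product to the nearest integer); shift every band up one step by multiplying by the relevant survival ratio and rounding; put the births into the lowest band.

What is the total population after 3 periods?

4840

Period 1:
Births: 980 × 0.406 = 398 ; 1280 × 0.21 = 269 ⇒ total 667
15–29: 1370 × 0.955 = 1308
30–44: 980 × 0.951 = 932
45–59: 1280 × 0.944 = 1208
60–74: 1100 × 0.929 = 1022
75–89: 1180 × 0.916 = 1081
→ [667, 1308, 932, 1208, 1022, 1081]
Period 2:
Births: 1308 × 0.406 = 531 ; 932 × 0.21 = 196 ⇒ total 727
15–29: 667 × 0.955 = 637
30–44: 1308 × 0.951 = 1244
45–59: 932 × 0.944 = 880
60–74: 1208 × 0.929 = 1122
75–89: 1022 × 0.916 = 936
→ [727, 637, 1244, 880, 1122, 936]
Period 3:
Births: 637 × 0.406 = 259 ; 1244 × 0.21 = 261 ⇒ total 520
15–29: 727 × 0.955 = 694
30–44: 637 × 0.951 = 606
45–59: 1244 × 0.944 = 1174
60–74: 880 × 0.929 = 818
75–89: 1122 × 0.916 = 1028
→ [520, 694, 606, 1174, 818, 1028]
Total after period 3: 520 + 694 + 606 + 1174 + 818 + 1028 = 4840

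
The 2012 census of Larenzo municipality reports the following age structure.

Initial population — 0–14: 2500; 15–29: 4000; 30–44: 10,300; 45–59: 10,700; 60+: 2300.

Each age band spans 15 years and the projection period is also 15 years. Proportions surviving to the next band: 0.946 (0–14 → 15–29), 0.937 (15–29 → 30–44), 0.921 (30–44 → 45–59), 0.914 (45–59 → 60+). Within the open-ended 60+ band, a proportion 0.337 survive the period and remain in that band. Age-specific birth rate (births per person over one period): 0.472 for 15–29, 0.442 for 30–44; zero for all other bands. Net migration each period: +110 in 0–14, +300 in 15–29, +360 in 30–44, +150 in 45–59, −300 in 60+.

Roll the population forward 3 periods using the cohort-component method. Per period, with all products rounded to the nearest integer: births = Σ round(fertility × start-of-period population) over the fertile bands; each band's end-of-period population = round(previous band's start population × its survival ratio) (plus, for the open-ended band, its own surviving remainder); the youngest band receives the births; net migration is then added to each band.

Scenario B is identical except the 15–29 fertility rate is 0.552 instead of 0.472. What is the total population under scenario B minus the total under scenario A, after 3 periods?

1173

[period 1]
Births: 4000 × 0.472 = 1888  |  10300 × 0.442 = 4553 — total 6441
15–29: 2500 × 0.946 = 2365
30–44: 4000 × 0.937 = 3748
45–59: 10300 × 0.921 = 9486
60+: 10700 × 0.914 + 2300 × 0.337 = 9780 + 775 = 10555
Net migration: 0–14 + 110 → 6551; 15–29 + 300 → 2665; 30–44 + 360 → 4108; 45–59 + 150 → 9636; 60+ − 300 → 10255
Giving 6551 / 2665 / 4108 / 9636 / 10255.
[period 2]
Births: 2665 × 0.472 = 1258  |  4108 × 0.442 = 1816 — total 3074
15–29: 6551 × 0.946 = 6197
30–44: 2665 × 0.937 = 2497
45–59: 4108 × 0.921 = 3783
60+: 9636 × 0.914 + 10255 × 0.337 = 8807 + 3456 = 12263
Net migration: 0–14 + 110 → 3184; 15–29 + 300 → 6497; 30–44 + 360 → 2857; 45–59 + 150 → 3933; 60+ − 300 → 11963
Giving 3184 / 6497 / 2857 / 3933 / 11963.
[period 3]
Births: 6497 × 0.472 = 3067  |  2857 × 0.442 = 1263 — total 4330
15–29: 3184 × 0.946 = 3012
30–44: 6497 × 0.937 = 6088
45–59: 2857 × 0.921 = 2631
60+: 3933 × 0.914 + 11963 × 0.337 = 3595 + 4032 = 7627
Net migration: 0–14 + 110 → 4440; 15–29 + 300 → 3312; 30–44 + 360 → 6448; 45–59 + 150 → 2781; 60+ − 300 → 7327
Giving 4440 / 3312 / 6448 / 2781 / 7327.
Scenario A total after 3 periods: 24308
Scenario B projection —
[period 1]
Births: 4000 × 0.552 = 2208  |  10300 × 0.442 = 4553 — total 6761
15–29: 2500 × 0.946 = 2365
30–44: 4000 × 0.937 = 3748
45–59: 10300 × 0.921 = 9486
60+: 10700 × 0.914 + 2300 × 0.337 = 9780 + 775 = 10555
Net migration: 0–14 + 110 → 6871; 15–29 + 300 → 2665; 30–44 + 360 → 4108; 45–59 + 150 → 9636; 60+ − 300 → 10255
Giving 6871 / 2665 / 4108 / 9636 / 10255.
[period 2]
Births: 2665 × 0.552 = 1471  |  4108 × 0.442 = 1816 — total 3287
15–29: 6871 × 0.946 = 6500
30–44: 2665 × 0.937 = 2497
45–59: 4108 × 0.921 = 3783
60+: 9636 × 0.914 + 10255 × 0.337 = 8807 + 3456 = 12263
Net migration: 0–14 + 110 → 3397; 15–29 + 300 → 6800; 30–44 + 360 → 2857; 45–59 + 150 → 3933; 60+ − 300 → 11963
Giving 3397 / 6800 / 2857 / 3933 / 11963.
[period 3]
Births: 6800 × 0.552 = 3754  |  2857 × 0.442 = 1263 — total 5017
15–29: 3397 × 0.946 = 3214
30–44: 6800 × 0.937 = 6372
45–59: 2857 × 0.921 = 2631
60+: 3933 × 0.914 + 11963 × 0.337 = 3595 + 4032 = 7627
Net migration: 0–14 + 110 → 5127; 15–29 + 300 → 3514; 30–44 + 360 → 6732; 45–59 + 150 → 2781; 60+ − 300 → 7327
Giving 5127 / 3514 / 6732 / 2781 / 7327.
Scenario B total after 3 periods: 25481
Difference B − A = 25481 − 24308 = 1173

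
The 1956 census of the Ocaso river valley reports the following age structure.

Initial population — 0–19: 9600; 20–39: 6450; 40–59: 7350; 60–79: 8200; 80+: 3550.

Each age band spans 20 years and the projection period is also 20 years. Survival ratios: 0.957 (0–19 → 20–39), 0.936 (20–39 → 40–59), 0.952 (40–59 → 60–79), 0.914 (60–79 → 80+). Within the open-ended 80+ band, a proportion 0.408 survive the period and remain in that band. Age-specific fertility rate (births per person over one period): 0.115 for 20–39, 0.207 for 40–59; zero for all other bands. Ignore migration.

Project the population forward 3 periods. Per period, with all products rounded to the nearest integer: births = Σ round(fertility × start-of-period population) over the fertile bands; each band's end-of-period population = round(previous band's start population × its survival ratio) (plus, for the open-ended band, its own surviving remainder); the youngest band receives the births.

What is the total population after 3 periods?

— Period 1 —
Births: 6450 * 0.115 = 742, 7350 * 0.207 = 1521 — total 2263
20–39: 9600 * 0.957 = 9187
40–59: 6450 * 0.936 = 6037
60–79: 7350 * 0.952 = 6997
80+: 8200 * 0.914 + 3550 * 0.408 = 7495 + 1448 = 8943
Giving 2263 / 9187 / 6037 / 6997 / 8943.
— Period 2 —
Births: 9187 * 0.115 = 1057, 6037 * 0.207 = 1250 — total 2307
20–39: 2263 * 0.957 = 2166
40–59: 9187 * 0.936 = 8599
60–79: 6037 * 0.952 = 5747
80+: 6997 * 0.914 + 8943 * 0.408 = 6395 + 3649 = 10044
Giving 2307 / 2166 / 8599 / 5747 / 10044.
— Period 3 —
Births: 2166 * 0.115 = 249, 8599 * 0.207 = 1780 — total 2029
20–39: 2307 * 0.957 = 2208
40–59: 2166 * 0.936 = 2027
60–79: 8599 * 0.952 = 8186
80+: 5747 * 0.914 + 10044 * 0.408 = 5253 + 4098 = 9351
Giving 2029 / 2208 / 2027 / 8186 / 9351.
Total after period 3: 2029 + 2208 + 2027 + 8186 + 9351 = 23801

23801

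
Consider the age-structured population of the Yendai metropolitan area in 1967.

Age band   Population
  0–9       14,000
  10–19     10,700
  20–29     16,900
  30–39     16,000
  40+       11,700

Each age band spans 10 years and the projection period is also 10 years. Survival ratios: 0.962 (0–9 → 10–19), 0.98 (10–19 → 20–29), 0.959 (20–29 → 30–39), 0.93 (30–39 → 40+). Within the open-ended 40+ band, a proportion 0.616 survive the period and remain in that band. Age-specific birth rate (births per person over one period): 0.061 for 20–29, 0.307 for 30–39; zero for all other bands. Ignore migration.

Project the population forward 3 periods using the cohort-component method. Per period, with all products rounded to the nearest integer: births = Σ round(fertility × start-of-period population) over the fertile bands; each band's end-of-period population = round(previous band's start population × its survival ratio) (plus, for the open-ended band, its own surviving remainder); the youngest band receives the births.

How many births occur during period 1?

5943

Period 1:
Births: 16900 * 0.061 = 1031  |  16000 * 0.307 = 4912 — total 5943
10–19: 14000 * 0.962 = 13468
20–29: 10700 * 0.98 = 10486
30–39: 16900 * 0.959 = 16207
40+: 16000 * 0.93 + 11700 * 0.616 = 14880 + 7207 = 22087
→ [5943, 13468, 10486, 16207, 22087]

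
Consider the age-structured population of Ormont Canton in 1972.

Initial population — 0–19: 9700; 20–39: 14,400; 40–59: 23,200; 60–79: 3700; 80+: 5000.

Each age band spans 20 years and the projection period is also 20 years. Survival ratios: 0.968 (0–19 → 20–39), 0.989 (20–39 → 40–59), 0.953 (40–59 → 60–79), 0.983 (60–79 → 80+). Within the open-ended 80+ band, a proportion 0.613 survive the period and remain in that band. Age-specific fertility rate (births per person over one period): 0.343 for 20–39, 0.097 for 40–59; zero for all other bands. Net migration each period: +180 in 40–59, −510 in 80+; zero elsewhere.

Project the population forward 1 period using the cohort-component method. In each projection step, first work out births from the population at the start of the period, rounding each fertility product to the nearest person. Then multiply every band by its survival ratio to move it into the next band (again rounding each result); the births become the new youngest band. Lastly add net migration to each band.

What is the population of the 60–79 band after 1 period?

Call the groups 1 to 5, youngest first.
Period 1.
Births: 14400 × 0.343 = 4939 ; 23200 × 0.097 = 2250 → total 7189
Group 2: 9700 × 0.968 = 9390
Group 3: 14400 × 0.989 = 14242
Group 4: 23200 × 0.953 = 22110
Group 5: 3700 × 0.983 + 5000 × 0.613 = 3637 + 3065 = 6702
Net migration: Group 3 + 180 → 14422; Group 5 − 510 → 6192
→ [7189, 9390, 14422, 22110, 6192]

22110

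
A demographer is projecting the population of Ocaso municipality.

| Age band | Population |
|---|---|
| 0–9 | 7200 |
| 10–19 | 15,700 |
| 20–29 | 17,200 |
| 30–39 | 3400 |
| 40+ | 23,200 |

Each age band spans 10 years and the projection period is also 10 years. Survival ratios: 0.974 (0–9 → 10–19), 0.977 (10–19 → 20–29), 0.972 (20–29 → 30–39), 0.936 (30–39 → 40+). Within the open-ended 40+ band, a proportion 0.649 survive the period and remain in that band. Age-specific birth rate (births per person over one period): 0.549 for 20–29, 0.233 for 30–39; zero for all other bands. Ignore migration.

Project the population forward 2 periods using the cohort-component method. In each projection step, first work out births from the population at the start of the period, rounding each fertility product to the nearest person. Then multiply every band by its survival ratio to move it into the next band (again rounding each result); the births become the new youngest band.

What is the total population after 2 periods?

Period 1:
Births: 17200 × 0.549 = 9443 ; 3400 × 0.233 = 792 — total 10235
10–19: 7200 × 0.974 = 7013
20–29: 15700 × 0.977 = 15339
30–39: 17200 × 0.972 = 16718
40+: 3400 × 0.936 + 23200 × 0.649 = 3182 + 15057 = 18239
Giving 10235 / 7013 / 15339 / 16718 / 18239.
Period 2:
Births: 15339 × 0.549 = 8421 ; 16718 × 0.233 = 3895 — total 12316
10–19: 10235 × 0.974 = 9969
20–29: 7013 × 0.977 = 6852
30–39: 15339 × 0.972 = 14910
40+: 16718 × 0.936 + 18239 × 0.649 = 15648 + 11837 = 27485
Giving 12316 / 9969 / 6852 / 14910 / 27485.
Total after period 2: 12316 + 9969 + 6852 + 14910 + 27485 = 71532

71532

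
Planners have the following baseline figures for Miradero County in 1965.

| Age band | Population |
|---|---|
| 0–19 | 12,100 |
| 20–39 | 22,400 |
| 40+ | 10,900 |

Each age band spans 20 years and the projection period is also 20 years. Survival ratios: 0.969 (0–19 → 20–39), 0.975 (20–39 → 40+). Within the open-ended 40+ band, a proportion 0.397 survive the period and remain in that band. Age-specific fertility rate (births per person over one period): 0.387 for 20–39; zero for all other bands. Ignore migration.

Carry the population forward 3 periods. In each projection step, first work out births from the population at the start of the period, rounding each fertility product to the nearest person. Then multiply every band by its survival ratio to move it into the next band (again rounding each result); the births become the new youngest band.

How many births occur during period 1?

8669

After projecting period 1:
Births: 22400 * 0.387 = 8669
20–39: 12100 * 0.969 = 11725
40+: 22400 * 0.975 + 10900 * 0.397 = 21840 + 4327 = 26167
Population now: 0–19=8669, 20–39=11725, 40+=26167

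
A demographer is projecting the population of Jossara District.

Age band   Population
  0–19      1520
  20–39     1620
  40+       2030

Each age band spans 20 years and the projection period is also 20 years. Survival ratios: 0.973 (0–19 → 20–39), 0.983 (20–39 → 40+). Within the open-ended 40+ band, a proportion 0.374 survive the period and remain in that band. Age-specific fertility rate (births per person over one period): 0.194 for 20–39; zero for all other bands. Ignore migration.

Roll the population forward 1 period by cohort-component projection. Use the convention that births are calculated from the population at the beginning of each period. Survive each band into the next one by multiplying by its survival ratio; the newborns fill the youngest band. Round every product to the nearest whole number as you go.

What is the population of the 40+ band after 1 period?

Numbering the groups 1..3 from youngest to oldest:
— Period 1 —
Births: 1620 * 0.194 = 314
Group 2: 1520 * 0.973 = 1479
Group 3: 1620 * 0.983 + 2030 * 0.374 = 1592 + 759 = 2351
→ [314, 1479, 2351]

2351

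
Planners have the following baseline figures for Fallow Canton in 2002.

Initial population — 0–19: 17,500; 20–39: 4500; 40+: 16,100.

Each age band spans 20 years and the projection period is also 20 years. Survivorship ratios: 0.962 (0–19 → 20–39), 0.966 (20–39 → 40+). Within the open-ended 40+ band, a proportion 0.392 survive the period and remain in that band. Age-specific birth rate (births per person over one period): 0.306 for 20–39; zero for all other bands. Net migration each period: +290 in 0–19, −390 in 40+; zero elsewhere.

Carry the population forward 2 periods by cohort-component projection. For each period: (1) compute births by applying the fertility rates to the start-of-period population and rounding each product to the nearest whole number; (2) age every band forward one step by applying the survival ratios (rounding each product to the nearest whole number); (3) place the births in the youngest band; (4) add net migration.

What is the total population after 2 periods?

Call the groups 1 to 3, youngest first.
— Period 1 —
Births: 4500 × 0.306 = 1377
Group 2: 17500 × 0.962 = 16835
Group 3: 4500 × 0.966 + 16100 × 0.392 = 4347 + 6311 = 10658
Net migration: Group 1 + 290 → 1667; Group 3 − 390 → 10268
Population now: 0–19=1667, 20–39=16835, 40+=10268
— Period 2 —
Births: 16835 × 0.306 = 5152
Group 2: 1667 × 0.962 = 1604
Group 3: 16835 × 0.966 + 10268 × 0.392 = 16263 + 4025 = 20288
Net migration: Group 1 + 290 → 5442; Group 3 − 390 → 19898
Population now: 0–19=5442, 20–39=1604, 40+=19898
Total after period 2: 5442 + 1604 + 19898 = 26944

26944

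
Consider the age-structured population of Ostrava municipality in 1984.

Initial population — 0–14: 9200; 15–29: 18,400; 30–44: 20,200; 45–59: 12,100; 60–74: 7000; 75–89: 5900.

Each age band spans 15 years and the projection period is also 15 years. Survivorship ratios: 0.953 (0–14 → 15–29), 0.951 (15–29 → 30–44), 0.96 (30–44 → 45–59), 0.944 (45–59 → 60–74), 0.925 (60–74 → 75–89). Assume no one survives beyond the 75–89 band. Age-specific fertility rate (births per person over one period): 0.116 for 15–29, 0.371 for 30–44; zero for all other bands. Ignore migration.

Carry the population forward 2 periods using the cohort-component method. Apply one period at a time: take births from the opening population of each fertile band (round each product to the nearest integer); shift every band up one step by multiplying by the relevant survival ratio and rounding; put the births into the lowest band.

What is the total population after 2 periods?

70691

After projecting period 1:
Births: 18400 × 0.116 = 2134 ; 20200 × 0.371 = 7494 → 9628
15–29: 9200 × 0.953 = 8768
30–44: 18400 × 0.951 = 17498
45–59: 20200 × 0.96 = 19392
60–74: 12100 × 0.944 = 11422
75–89: 7000 × 0.925 = 6475
End of period: [9628, 8768, 17498, 19392, 11422, 6475]
After projecting period 2:
Births: 8768 × 0.116 = 1017 ; 17498 × 0.371 = 6492 → 7509
15–29: 9628 × 0.953 = 9175
30–44: 8768 × 0.951 = 8338
45–59: 17498 × 0.96 = 16798
60–74: 19392 × 0.944 = 18306
75–89: 11422 × 0.925 = 10565
End of period: [7509, 9175, 8338, 16798, 18306, 10565]
Total after period 2: 7509 + 9175 + 8338 + 16798 + 18306 + 10565 = 70691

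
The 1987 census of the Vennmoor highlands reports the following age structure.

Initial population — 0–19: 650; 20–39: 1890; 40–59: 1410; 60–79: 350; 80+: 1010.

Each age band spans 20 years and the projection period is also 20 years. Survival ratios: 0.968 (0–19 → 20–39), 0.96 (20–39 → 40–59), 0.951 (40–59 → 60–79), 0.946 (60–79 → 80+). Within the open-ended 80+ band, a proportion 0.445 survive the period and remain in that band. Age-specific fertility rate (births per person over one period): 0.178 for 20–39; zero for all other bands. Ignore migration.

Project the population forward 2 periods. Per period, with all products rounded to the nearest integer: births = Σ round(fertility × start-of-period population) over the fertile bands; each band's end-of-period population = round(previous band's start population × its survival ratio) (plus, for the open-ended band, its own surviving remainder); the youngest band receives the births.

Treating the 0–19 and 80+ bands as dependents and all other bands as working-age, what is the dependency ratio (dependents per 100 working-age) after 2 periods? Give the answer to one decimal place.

— Period 1 —
Births: 1890 * 0.178 = 336
20–39: 650 * 0.968 = 629
40–59: 1890 * 0.96 = 1814
60–79: 1410 * 0.951 = 1341
80+: 350 * 0.946 + 1010 * 0.445 = 331 + 449 = 780
→ [336, 629, 1814, 1341, 780]
— Period 2 —
Births: 629 * 0.178 = 112
20–39: 336 * 0.968 = 325
40–59: 629 * 0.96 = 604
60–79: 1814 * 0.951 = 1725
80+: 1341 * 0.946 + 780 * 0.445 = 1269 + 347 = 1616
→ [112, 325, 604, 1725, 1616]
Dependents (band 0–19 + band 80+) = 112 + 1616 = 1728; working-age = 2654; ratio = 1728/2654 × 100 = 65.1

65.1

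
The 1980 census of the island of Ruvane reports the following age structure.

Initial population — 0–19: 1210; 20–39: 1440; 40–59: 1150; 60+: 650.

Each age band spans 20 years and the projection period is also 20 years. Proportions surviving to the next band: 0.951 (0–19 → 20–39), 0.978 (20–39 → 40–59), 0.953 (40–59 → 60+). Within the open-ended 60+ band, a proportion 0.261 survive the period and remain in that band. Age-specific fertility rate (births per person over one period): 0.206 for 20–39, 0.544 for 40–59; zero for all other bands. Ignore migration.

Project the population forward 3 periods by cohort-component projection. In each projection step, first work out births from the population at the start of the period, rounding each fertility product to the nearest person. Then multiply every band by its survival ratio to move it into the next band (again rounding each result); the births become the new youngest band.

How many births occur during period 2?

Numbering the bands 1..4 from youngest to oldest:
Period 1.
Births: 1440 * 0.206 = 297  |  1150 * 0.544 = 626 ⇒ total 923
Band 2: 1210 * 0.951 = 1151
Band 3: 1440 * 0.978 = 1408
Band 4: 1150 * 0.953 + 650 * 0.261 = 1096 + 170 = 1266
Population now: 0–19=923, 20–39=1151, 40–59=1408, 60+=1266
Period 2.
Births: 1151 * 0.206 = 237  |  1408 * 0.544 = 766 ⇒ total 1003
Band 2: 923 * 0.951 = 878
Band 3: 1151 * 0.978 = 1126
Band 4: 1408 * 0.953 + 1266 * 0.261 = 1342 + 330 = 1672
Population now: 0–19=1003, 20–39=878, 40–59=1126, 60+=1672

1003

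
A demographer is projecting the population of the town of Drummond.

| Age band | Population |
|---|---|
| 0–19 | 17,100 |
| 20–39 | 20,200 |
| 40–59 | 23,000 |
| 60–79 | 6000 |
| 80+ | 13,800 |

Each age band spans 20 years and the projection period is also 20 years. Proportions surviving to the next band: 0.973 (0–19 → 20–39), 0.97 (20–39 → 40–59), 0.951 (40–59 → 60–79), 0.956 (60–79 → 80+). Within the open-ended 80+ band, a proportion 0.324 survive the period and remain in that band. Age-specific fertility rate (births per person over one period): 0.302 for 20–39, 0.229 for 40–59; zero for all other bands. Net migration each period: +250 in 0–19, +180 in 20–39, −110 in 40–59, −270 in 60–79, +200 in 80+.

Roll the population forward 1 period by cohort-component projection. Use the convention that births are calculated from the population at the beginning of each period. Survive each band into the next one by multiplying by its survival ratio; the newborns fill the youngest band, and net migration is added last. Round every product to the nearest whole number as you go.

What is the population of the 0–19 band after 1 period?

11617

Let band 1 be 0–19 through band 5 = 80+.
— Period 1 —
Births: 20200 * 0.302 = 6100 ; 23000 * 0.229 = 5267 → 11367
Band 2: 17100 * 0.973 = 16638
Band 3: 20200 * 0.97 = 19594
Band 4: 23000 * 0.951 = 21873
Band 5: 6000 * 0.956 + 13800 * 0.324 = 5736 + 4471 = 10207
Net migration: Band 1 + 250 → 11617; Band 2 + 180 → 16818; Band 3 − 110 → 19484; Band 4 − 270 → 21603; Band 5 + 200 → 10407
→ [11617, 16818, 19484, 21603, 10407]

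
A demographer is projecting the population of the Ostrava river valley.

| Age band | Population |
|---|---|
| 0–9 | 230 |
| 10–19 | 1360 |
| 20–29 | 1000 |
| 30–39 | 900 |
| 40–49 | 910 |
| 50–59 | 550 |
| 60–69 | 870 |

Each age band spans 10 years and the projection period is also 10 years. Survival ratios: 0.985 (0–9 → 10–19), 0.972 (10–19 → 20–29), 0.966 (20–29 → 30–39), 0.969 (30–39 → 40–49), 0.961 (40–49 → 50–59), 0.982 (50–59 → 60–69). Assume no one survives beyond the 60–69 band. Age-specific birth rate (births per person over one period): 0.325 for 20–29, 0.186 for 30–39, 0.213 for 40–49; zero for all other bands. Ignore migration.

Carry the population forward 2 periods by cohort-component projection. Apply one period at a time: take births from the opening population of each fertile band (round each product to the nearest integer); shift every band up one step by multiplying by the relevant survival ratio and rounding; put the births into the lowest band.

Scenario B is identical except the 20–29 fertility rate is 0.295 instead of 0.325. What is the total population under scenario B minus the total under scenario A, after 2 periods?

Let band 1 be 0–9 through band 7 = 60–69.
Period 1.
Births: 1000 * 0.325 = 325 ; 900 * 0.186 = 167 ; 910 * 0.213 = 194 ⇒ total 686
Band 2: 230 * 0.985 = 227
Band 3: 1360 * 0.972 = 1322
Band 4: 1000 * 0.966 = 966
Band 5: 900 * 0.969 = 872
Band 6: 910 * 0.961 = 875
Band 7: 550 * 0.982 = 540
Giving 686 / 227 / 1322 / 966 / 872 / 875 / 540.
Period 2.
Births: 1322 * 0.325 = 430 ; 966 * 0.186 = 180 ; 872 * 0.213 = 186 ⇒ total 796
Band 2: 686 * 0.985 = 676
Band 3: 227 * 0.972 = 221
Band 4: 1322 * 0.966 = 1277
Band 5: 966 * 0.969 = 936
Band 6: 872 * 0.961 = 838
Band 7: 875 * 0.982 = 859
Giving 796 / 676 / 221 / 1277 / 936 / 838 / 859.
Scenario A total after 2 periods: 5603
Scenario B projection —
Period 1.
Births: 1000 * 0.295 = 295 ; 900 * 0.186 = 167 ; 910 * 0.213 = 194 ⇒ total 656
Band 2: 230 * 0.985 = 227
Band 3: 1360 * 0.972 = 1322
Band 4: 1000 * 0.966 = 966
Band 5: 900 * 0.969 = 872
Band 6: 910 * 0.961 = 875
Band 7: 550 * 0.982 = 540
Giving 656 / 227 / 1322 / 966 / 872 / 875 / 540.
Period 2.
Births: 1322 * 0.295 = 390 ; 966 * 0.186 = 180 ; 872 * 0.213 = 186 ⇒ total 756
Band 2: 656 * 0.985 = 646
Band 3: 227 * 0.972 = 221
Band 4: 1322 * 0.966 = 1277
Band 5: 966 * 0.969 = 936
Band 6: 872 * 0.961 = 838
Band 7: 875 * 0.982 = 859
Giving 756 / 646 / 221 / 1277 / 936 / 838 / 859.
Scenario B total after 2 periods: 5533
Difference B − A = 5533 − 5603 = -70

-70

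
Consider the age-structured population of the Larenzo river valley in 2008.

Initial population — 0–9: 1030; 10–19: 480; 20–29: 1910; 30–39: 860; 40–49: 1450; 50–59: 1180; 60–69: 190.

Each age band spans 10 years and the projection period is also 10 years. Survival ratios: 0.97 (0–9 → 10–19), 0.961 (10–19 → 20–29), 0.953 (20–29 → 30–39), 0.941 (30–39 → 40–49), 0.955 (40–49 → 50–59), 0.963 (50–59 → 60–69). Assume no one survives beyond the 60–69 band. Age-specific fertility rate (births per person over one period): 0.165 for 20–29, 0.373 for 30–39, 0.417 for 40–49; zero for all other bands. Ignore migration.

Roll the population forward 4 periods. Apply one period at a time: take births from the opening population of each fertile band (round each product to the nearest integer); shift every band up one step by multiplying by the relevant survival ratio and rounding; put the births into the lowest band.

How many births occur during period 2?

1092

Let band 1 be 0–9 through band 7 = 60–69.
[period 1]
Births: 1910 × 0.165 = 315 ; 860 × 0.373 = 321 ; 1450 × 0.417 = 605 → 1241
Band 2: 1030 × 0.97 = 999
Band 3: 480 × 0.961 = 461
Band 4: 1910 × 0.953 = 1820
Band 5: 860 × 0.941 = 809
Band 6: 1450 × 0.955 = 1385
Band 7: 1180 × 0.963 = 1136
Giving 1241 / 999 / 461 / 1820 / 809 / 1385 / 1136.
[period 2]
Births: 461 × 0.165 = 76 ; 1820 × 0.373 = 679 ; 809 × 0.417 = 337 → 1092
Band 2: 1241 × 0.97 = 1204
Band 3: 999 × 0.961 = 960
Band 4: 461 × 0.953 = 439
Band 5: 1820 × 0.941 = 1713
Band 6: 809 × 0.955 = 773
Band 7: 1385 × 0.963 = 1334
Giving 1092 / 1204 / 960 / 439 / 1713 / 773 / 1334.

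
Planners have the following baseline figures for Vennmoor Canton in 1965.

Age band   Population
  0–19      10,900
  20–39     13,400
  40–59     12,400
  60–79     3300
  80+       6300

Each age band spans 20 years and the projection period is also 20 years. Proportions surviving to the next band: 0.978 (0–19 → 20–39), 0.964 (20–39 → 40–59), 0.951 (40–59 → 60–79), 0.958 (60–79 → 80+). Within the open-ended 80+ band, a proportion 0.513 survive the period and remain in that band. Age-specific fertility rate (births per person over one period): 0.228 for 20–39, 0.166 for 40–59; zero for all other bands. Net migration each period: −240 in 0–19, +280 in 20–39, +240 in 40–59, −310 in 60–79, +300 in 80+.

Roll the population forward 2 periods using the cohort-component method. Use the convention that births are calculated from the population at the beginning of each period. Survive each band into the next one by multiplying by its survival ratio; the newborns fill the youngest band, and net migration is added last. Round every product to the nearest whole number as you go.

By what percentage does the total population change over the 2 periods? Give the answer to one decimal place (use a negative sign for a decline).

(Groups numbered youngest = 1 to oldest = 5.)
After projecting period 1:
Births: 13400 * 0.228 = 3055  |  12400 * 0.166 = 2058 → 5113
Group 2: 10900 * 0.978 = 10660
Group 3: 13400 * 0.964 = 12918
Group 4: 12400 * 0.951 = 11792
Group 5: 3300 * 0.958 + 6300 * 0.513 = 3161 + 3232 = 6393
Net migration: Group 1 − 240 → 4873; Group 2 + 280 → 10940; Group 3 + 240 → 13158; Group 4 − 310 → 11482; Group 5 + 300 → 6693
Population now: 0–19=4873, 20–39=10940, 40–59=13158, 60–79=11482, 80+=6693
After projecting period 2:
Births: 10940 * 0.228 = 2494  |  13158 * 0.166 = 2184 → 4678
Group 2: 4873 * 0.978 = 4766
Group 3: 10940 * 0.964 = 10546
Group 4: 13158 * 0.951 = 12513
Group 5: 11482 * 0.958 + 6693 * 0.513 = 11000 + 3434 = 14434
Net migration: Group 1 − 240 → 4438; Group 2 + 280 → 5046; Group 3 + 240 → 10786; Group 4 − 310 → 12203; Group 5 + 300 → 14734
Population now: 0–19=4438, 20–39=5046, 40–59=10786, 60–79=12203, 80+=14734
Total: 46300 → 47207; change = 907; percentage change = 2.0%

2.0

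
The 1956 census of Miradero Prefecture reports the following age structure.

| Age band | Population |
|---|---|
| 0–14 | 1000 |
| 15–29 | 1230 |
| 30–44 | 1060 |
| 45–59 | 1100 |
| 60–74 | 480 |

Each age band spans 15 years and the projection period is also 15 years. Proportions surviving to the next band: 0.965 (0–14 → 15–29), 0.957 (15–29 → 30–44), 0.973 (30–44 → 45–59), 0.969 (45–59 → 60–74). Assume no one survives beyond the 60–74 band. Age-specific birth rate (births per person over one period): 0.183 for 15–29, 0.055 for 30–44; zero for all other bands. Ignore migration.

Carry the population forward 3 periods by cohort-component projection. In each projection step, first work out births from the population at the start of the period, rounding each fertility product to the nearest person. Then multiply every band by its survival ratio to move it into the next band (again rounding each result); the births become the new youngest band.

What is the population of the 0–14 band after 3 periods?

101

Period 1.
Births: 1230 × 0.183 = 225 ; 1060 × 0.055 = 58 → 283
15–29: 1000 × 0.965 = 965
30–44: 1230 × 0.957 = 1177
45–59: 1060 × 0.973 = 1031
60–74: 1100 × 0.969 = 1066
End of period: [283, 965, 1177, 1031, 1066]
Period 2.
Births: 965 × 0.183 = 177 ; 1177 × 0.055 = 65 → 242
15–29: 283 × 0.965 = 273
30–44: 965 × 0.957 = 924
45–59: 1177 × 0.973 = 1145
60–74: 1031 × 0.969 = 999
End of period: [242, 273, 924, 1145, 999]
Period 3.
Births: 273 × 0.183 = 50 ; 924 × 0.055 = 51 → 101
15–29: 242 × 0.965 = 234
30–44: 273 × 0.957 = 261
45–59: 924 × 0.973 = 899
60–74: 1145 × 0.969 = 1110
End of period: [101, 234, 261, 899, 1110]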